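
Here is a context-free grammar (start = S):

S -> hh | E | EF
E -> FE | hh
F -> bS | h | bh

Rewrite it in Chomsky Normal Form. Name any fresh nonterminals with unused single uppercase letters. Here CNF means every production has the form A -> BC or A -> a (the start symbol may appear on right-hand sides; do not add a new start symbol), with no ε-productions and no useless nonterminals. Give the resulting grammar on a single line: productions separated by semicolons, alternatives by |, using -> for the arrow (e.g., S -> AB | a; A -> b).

No ε-productions.
After unit-elimination: S -> EF | FE | hh; E -> FE | hh; F -> h | bS | bh.
TERM: introduce B -> b, A -> h and substitute in every rule of length ≥2.

S -> AA | EF | FE; A -> h; B -> b; E -> AA | FE; F -> h | BA | BS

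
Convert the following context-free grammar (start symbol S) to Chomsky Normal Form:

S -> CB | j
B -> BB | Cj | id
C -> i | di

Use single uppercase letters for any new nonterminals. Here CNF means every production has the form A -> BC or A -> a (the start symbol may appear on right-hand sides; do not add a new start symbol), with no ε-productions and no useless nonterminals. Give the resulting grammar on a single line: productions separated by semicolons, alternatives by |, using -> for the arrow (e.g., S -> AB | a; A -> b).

S -> j | CB; A -> j; B -> BB | CA | DE; C -> i | ED; D -> i; E -> d

No ε-productions.
No unit productions to eliminate.
TERM: introduce E -> d, D -> i, A -> j and substitute in every rule of length ≥2.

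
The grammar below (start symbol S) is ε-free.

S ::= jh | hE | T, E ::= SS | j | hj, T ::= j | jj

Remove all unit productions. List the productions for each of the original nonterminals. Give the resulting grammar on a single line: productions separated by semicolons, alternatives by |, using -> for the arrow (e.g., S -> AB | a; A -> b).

S -> j | hE | jh | jj; E -> j | SS | hj; T -> j | jj

Unit productions: S->T.
Unit pairs (A ⇒* B via units): (S,T).
S: inherits non-unit rules of {S, T} → hE | j | jh | jj.
E: inherits non-unit rules of {E} → SS | hj | j.
T: inherits non-unit rules of {T} → j | jj.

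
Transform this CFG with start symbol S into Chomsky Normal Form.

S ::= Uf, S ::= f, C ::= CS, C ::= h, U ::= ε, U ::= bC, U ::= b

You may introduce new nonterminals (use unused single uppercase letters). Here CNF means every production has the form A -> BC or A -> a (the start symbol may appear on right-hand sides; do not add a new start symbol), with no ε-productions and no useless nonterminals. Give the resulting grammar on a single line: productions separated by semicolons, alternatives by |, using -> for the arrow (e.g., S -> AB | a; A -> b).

S -> f | UA; A -> f; B -> b; C -> h | CS; U -> b | BC

Nullable: {U}; after ε-elimination: S -> f | Uf; C -> h | CS; U -> b | bC.
No unit productions to eliminate.
TERM: introduce B -> b, A -> f and substitute in every rule of length ≥2.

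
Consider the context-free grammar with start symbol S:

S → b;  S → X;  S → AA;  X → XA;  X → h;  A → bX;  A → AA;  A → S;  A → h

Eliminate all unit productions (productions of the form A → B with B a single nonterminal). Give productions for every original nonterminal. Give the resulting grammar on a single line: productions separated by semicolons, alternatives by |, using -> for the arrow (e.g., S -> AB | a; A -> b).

Unit productions: A->S, S->X.
Unit pairs (A ⇒* B via units): (A,S), (A,X), (S,X).
S: inherits non-unit rules of {S, X} → AA | XA | b | h.
A: inherits non-unit rules of {A, S, X} → AA | XA | b | bX | h.
X: inherits non-unit rules of {X} → XA | h.

S -> b | h | AA | XA; A -> b | h | AA | XA | bX; X -> h | XA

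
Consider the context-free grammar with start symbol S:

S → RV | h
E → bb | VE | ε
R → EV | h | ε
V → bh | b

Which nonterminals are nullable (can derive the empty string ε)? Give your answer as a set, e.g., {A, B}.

Directly nullable (have an ε-rule): {E, R}.
Not nullable: S, V — each has a terminal in every rule's right-hand side or depends on a non-nullable symbol.

{E, R}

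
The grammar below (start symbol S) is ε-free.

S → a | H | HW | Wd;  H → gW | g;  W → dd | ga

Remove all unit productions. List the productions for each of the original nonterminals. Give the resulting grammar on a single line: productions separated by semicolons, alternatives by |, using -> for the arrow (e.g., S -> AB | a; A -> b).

S -> a | g | HW | Wd | gW; H -> g | gW; W -> dd | ga

Unit productions: S->H.
Unit pairs (A ⇒* B via units): (S,H).
S: inherits non-unit rules of {H, S} → HW | Wd | a | g | gW.
H: inherits non-unit rules of {H} → g | gW.
W: inherits non-unit rules of {W} → dd | ga.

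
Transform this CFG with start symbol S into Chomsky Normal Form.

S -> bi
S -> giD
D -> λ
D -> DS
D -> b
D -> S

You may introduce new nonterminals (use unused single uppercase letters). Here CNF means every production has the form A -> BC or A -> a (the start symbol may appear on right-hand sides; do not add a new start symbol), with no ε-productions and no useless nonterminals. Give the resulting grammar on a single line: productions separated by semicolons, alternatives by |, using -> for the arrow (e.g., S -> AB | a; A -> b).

S -> AB | CB | CF; A -> b; B -> i; C -> g; D -> b | AB | CB | CE | DS; E -> BD; F -> BD

Nullable: {D}; after ε-elimination: S -> bi | gi | giD; D -> S | b | DS.
After unit-elimination: S -> bi | gi | giD; D -> b | DS | bi | gi | giD.
TERM: introduce A -> b, C -> g, B -> i and substitute in every rule of length ≥2.
BIN: D -> CBD becomes D -> CE, E -> BD; S -> CBD becomes S -> CF, F -> BD.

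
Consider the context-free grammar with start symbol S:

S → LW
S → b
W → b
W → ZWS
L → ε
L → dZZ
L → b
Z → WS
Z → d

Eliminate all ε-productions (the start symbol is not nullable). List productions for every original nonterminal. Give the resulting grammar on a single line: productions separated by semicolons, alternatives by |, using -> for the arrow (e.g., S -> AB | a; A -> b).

Nullable set: {L}.
S -> LW: L nullable, giving LW | W.
Drop L -> ε.
Unchanged (no nullable symbols): S -> b; L -> b; L -> dZZ; W -> ZWS; W -> b; Z -> WS; Z -> d.

S -> W | b | LW; L -> b | dZZ; W -> b | ZWS; Z -> d | WS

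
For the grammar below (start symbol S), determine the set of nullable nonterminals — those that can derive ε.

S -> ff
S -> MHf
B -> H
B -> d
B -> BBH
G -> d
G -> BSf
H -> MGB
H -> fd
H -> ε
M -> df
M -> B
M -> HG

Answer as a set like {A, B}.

{B, H, M}

Directly nullable (have an ε-rule): {H}.
B is nullable via B -> H (every symbol on the right is already known nullable).
M is nullable via M -> B (every symbol on the right is already known nullable).
Not nullable: G, S — each has a terminal in every rule's right-hand side or depends on a non-nullable symbol.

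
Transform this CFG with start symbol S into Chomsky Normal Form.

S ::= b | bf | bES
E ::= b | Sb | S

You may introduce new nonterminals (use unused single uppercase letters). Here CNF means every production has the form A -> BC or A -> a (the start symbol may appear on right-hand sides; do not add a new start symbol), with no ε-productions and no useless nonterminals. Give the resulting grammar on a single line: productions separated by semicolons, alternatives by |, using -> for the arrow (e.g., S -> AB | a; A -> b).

No ε-productions.
After unit-elimination: S -> b | bf | bES; E -> b | Sb | bf | bES.
TERM: introduce A -> b, B -> f and substitute in every rule of length ≥2.
BIN: E -> AES becomes E -> AC, C -> ES; S -> AES becomes S -> AD, D -> ES.

S -> b | AB | AD; A -> b; B -> f; C -> ES; D -> ES; E -> b | AB | AC | SA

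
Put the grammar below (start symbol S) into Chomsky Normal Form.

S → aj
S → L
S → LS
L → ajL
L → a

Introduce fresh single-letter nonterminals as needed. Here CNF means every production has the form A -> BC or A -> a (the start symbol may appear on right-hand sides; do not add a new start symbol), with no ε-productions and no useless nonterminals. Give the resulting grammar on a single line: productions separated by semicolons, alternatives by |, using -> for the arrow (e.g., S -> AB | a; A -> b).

No ε-productions.
After unit-elimination: S -> a | LS | aj | ajL; L -> a | ajL.
TERM: introduce A -> a, B -> j and substitute in every rule of length ≥2.
BIN: L -> ABL becomes L -> AC, C -> BL; S -> ABL becomes S -> AD, D -> BL.

S -> a | AB | AD | LS; A -> a; B -> j; C -> BL; D -> BL; L -> a | AC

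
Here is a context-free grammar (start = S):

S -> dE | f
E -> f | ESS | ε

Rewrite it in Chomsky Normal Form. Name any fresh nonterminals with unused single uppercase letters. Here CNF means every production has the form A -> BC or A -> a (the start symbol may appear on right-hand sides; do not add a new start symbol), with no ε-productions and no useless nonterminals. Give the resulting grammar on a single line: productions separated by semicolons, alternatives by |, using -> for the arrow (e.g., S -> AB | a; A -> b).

Nullable: {E}; after ε-elimination: S -> d | f | dE; E -> f | SS | ESS.
No unit productions to eliminate.
TERM: introduce A -> d and substitute in every rule of length ≥2.
BIN: E -> ESS becomes E -> EB, B -> SS.

S -> d | f | AE; A -> d; B -> SS; E -> f | EB | SS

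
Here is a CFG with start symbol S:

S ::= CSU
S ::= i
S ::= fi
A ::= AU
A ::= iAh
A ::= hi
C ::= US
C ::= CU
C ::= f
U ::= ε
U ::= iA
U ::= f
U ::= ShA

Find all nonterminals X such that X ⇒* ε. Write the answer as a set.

Directly nullable (have an ε-rule): {U}.
Not nullable: A, C, S — each has a terminal in every rule's right-hand side or depends on a non-nullable symbol.

{U}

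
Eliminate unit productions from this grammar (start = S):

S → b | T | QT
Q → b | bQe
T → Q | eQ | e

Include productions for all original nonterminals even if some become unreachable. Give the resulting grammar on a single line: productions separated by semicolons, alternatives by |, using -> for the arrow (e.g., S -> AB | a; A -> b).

Unit productions: S->T, T->Q.
Unit pairs (A ⇒* B via units): (S,Q), (S,T), (T,Q).
S: inherits non-unit rules of {Q, S, T} → QT | b | bQe | e | eQ.
Q: inherits non-unit rules of {Q} → b | bQe.
T: inherits non-unit rules of {Q, T} → b | bQe | e | eQ.

S -> b | e | QT | eQ | bQe; Q -> b | bQe; T -> b | e | eQ | bQe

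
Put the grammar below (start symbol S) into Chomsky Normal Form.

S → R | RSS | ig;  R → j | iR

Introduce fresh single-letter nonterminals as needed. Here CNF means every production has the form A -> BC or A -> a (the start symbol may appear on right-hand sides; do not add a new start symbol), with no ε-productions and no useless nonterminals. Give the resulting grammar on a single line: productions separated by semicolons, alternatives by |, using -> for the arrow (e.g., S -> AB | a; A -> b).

S -> j | AB | AR | RC; A -> i; B -> g; C -> SS; R -> j | AR

No ε-productions.
After unit-elimination: S -> j | iR | ig | RSS; R -> j | iR.
TERM: introduce B -> g, A -> i and substitute in every rule of length ≥2.
BIN: S -> RSS becomes S -> RC, C -> SS.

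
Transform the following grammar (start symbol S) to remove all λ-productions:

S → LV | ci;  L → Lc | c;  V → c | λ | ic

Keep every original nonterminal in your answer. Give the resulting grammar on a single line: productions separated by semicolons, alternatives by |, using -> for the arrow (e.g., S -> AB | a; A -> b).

Nullable set: {V}.
S -> LV: V nullable, giving L | LV.
Drop V -> λ.
Unchanged (no nullable symbols): S -> ci; L -> Lc; L -> c; V -> c; V -> ic.

S -> L | LV | ci; L -> c | Lc; V -> c | ic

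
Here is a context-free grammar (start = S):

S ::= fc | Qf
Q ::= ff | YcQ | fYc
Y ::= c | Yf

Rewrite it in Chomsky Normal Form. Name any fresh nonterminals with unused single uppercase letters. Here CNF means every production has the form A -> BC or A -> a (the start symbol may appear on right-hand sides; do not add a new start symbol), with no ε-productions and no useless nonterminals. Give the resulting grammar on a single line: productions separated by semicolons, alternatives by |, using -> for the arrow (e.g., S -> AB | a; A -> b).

S -> BA | QB; A -> c; B -> f; C -> YA; D -> AQ; Q -> BB | BC | YD; Y -> c | YB

No ε-productions.
No unit productions to eliminate.
TERM: introduce A -> c, B -> f and substitute in every rule of length ≥2.
BIN: Q -> BYA becomes Q -> BC, C -> YA; Q -> YAQ becomes Q -> YD, D -> AQ.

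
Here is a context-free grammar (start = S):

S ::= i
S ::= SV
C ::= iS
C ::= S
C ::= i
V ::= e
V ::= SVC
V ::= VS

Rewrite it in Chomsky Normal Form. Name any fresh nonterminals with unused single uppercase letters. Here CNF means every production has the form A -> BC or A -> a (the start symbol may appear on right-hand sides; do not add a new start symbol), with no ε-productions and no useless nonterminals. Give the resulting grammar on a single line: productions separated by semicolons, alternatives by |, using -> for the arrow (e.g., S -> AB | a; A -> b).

No ε-productions.
After unit-elimination: S -> i | SV; C -> i | SV | iS; V -> e | VS | SVC.
TERM: introduce A -> i and substitute in every rule of length ≥2.
BIN: V -> SVC becomes V -> SB, B -> VC.

S -> i | SV; A -> i; B -> VC; C -> i | AS | SV; V -> e | SB | VS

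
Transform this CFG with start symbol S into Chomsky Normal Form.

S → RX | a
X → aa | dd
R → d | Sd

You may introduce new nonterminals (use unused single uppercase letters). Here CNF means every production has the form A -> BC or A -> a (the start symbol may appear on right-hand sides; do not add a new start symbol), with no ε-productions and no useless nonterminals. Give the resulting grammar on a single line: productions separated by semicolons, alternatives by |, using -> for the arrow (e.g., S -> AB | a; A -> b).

S -> a | RX; A -> d; B -> a; R -> d | SA; X -> AA | BB

No ε-productions.
No unit productions to eliminate.
TERM: introduce B -> a, A -> d and substitute in every rule of length ≥2.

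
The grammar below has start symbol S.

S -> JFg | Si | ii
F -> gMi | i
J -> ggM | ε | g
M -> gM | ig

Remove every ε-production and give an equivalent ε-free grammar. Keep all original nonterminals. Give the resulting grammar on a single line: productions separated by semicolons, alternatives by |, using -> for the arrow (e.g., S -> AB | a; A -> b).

S -> Fg | Si | ii | JFg; F -> i | gMi; J -> g | ggM; M -> gM | ig

Nullable set: {J}.
S -> JFg: J nullable, giving Fg | JFg.
Drop J -> ε.
Unchanged (no nullable symbols): S -> Si; S -> ii; F -> gMi; F -> i; J -> g; J -> ggM; M -> gM; M -> ig.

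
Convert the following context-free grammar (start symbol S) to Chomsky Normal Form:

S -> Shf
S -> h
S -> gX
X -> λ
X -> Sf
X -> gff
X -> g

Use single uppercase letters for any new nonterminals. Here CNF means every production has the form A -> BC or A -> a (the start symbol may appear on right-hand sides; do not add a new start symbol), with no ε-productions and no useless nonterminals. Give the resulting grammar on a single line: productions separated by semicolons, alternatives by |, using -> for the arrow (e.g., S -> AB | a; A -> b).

Nullable: {X}; after ε-elimination: S -> g | h | gX | Shf; X -> g | Sf | gff.
No unit productions to eliminate.
TERM: introduce B -> f, C -> g, A -> h and substitute in every rule of length ≥2.
BIN: S -> SAB becomes S -> SD, D -> AB; X -> CBB becomes X -> CE, E -> BB.

S -> g | h | CX | SD; A -> h; B -> f; C -> g; D -> AB; E -> BB; X -> g | CE | SB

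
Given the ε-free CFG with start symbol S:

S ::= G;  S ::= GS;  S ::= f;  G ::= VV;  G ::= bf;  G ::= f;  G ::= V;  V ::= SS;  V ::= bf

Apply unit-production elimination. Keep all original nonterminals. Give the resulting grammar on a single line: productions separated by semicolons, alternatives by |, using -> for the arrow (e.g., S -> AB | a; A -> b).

S -> f | GS | SS | VV | bf; G -> f | SS | VV | bf; V -> SS | bf

Unit productions: G->V, S->G.
Unit pairs (A ⇒* B via units): (G,V), (S,G), (S,V).
S: inherits non-unit rules of {G, S, V} → GS | SS | VV | bf | f.
G: inherits non-unit rules of {G, V} → SS | VV | bf | f.
V: inherits non-unit rules of {V} → SS | bf.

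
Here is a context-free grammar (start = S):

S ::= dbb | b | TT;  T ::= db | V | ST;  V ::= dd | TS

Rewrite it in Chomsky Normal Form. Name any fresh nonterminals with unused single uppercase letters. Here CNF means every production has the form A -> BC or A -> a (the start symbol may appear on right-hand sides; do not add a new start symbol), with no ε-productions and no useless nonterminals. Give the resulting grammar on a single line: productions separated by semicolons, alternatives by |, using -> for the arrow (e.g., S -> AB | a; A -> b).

S -> b | AC | TT; A -> d; B -> b; C -> BB; T -> AA | AB | ST | TS

No ε-productions.
After unit-elimination: S -> b | TT | dbb; T -> ST | TS | db | dd; V -> TS | dd.
TERM: introduce B -> b, A -> d and substitute in every rule of length ≥2.
BIN: S -> ABB becomes S -> AC, C -> BB.
Drop unreachable/unproductive: V.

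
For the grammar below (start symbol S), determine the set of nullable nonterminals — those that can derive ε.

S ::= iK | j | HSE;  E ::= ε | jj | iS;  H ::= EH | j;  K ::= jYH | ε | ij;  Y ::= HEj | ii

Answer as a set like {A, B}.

Directly nullable (have an ε-rule): {E, K}.
Not nullable: H, S, Y — each has a terminal in every rule's right-hand side or depends on a non-nullable symbol.

{E, K}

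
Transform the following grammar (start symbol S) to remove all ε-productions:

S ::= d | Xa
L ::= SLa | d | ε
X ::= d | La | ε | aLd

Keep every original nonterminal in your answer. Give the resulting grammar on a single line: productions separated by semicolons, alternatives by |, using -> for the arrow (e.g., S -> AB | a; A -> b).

Nullable set: {L, X}.
S -> Xa: X nullable, giving Xa | a.
Drop L -> ε.
L -> SLa: L nullable, giving SLa | Sa.
Drop X -> ε.
X -> La: L nullable, giving La | a.
X -> aLd: L nullable, giving aLd | ad.
Unchanged (no nullable symbols): S -> d; L -> d; X -> d.

S -> a | d | Xa; L -> d | Sa | SLa; X -> a | d | La | ad | aLd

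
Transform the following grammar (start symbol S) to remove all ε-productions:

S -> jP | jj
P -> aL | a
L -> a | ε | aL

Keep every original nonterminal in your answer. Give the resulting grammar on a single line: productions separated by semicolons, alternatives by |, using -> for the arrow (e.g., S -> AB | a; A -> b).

S -> jP | jj; L -> a | aL; P -> a | aL

Nullable set: {L}.
Drop L -> ε.
L -> aL: L nullable, giving a | aL.
P -> aL: L nullable, giving a | aL.
Unchanged (no nullable symbols): S -> jP; S -> jj; L -> a; P -> a.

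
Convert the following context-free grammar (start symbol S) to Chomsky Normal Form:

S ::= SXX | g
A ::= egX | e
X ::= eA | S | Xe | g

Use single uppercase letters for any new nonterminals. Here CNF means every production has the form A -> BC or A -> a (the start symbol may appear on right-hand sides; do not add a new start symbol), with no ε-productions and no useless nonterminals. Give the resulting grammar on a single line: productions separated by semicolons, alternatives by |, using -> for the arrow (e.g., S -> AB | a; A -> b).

S -> g | SE; A -> e | BD; B -> e; C -> g; D -> CX; E -> XX; F -> XX; X -> g | BA | SF | XB

No ε-productions.
After unit-elimination: S -> g | SXX; A -> e | egX; X -> g | Xe | eA | SXX.
TERM: introduce B -> e, C -> g and substitute in every rule of length ≥2.
BIN: A -> BCX becomes A -> BD, D -> CX; S -> SXX becomes S -> SE, E -> XX; X -> SXX becomes X -> SF, F -> XX.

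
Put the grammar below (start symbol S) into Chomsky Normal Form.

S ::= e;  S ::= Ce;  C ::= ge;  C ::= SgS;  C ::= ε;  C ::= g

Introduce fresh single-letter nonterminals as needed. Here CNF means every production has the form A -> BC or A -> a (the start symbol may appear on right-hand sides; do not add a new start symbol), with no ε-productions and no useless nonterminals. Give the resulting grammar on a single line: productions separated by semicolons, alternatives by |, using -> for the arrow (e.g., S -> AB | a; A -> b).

S -> e | CB; A -> g; B -> e; C -> g | AB | SD; D -> AS

Nullable: {C}; after ε-elimination: S -> e | Ce; C -> g | ge | SgS.
No unit productions to eliminate.
TERM: introduce B -> e, A -> g and substitute in every rule of length ≥2.
BIN: C -> SAS becomes C -> SD, D -> AS.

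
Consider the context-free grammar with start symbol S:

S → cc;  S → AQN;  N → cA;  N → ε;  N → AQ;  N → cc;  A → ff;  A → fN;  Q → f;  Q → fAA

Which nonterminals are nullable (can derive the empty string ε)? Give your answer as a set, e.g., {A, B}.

{N}

Directly nullable (have an ε-rule): {N}.
Not nullable: A, Q, S — each has a terminal in every rule's right-hand side or depends on a non-nullable symbol.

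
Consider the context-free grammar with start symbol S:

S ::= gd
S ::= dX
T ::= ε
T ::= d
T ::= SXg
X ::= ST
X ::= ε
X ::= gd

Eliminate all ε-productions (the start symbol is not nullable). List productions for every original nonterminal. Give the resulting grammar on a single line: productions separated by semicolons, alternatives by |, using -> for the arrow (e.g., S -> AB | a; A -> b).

Nullable set: {T, X}.
S -> dX: X nullable, giving d | dX.
Drop T -> ε.
T -> SXg: X nullable, giving SXg | Sg.
Drop X -> ε.
X -> ST: T nullable, giving S | ST.
Unchanged (no nullable symbols): S -> gd; T -> d; X -> gd.

S -> d | dX | gd; T -> d | Sg | SXg; X -> S | ST | gd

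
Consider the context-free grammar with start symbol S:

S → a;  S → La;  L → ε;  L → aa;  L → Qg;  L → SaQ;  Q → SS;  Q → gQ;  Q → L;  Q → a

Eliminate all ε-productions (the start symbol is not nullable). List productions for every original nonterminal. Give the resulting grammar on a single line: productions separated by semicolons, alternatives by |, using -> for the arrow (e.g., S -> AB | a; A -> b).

Nullable set: {L, Q}.
S -> La: L nullable, giving La | a.
Drop L -> ε.
L -> Qg: Q nullable, giving Qg | g.
L -> SaQ: Q nullable, giving Sa | SaQ.
Q -> L: L nullable, giving L.
Q -> gQ: Q nullable, giving g | gQ.
Unchanged (no nullable symbols): S -> a; L -> aa; Q -> SS; Q -> a.

S -> a | La; L -> g | Qg | Sa | aa | SaQ; Q -> L | a | g | SS | gQ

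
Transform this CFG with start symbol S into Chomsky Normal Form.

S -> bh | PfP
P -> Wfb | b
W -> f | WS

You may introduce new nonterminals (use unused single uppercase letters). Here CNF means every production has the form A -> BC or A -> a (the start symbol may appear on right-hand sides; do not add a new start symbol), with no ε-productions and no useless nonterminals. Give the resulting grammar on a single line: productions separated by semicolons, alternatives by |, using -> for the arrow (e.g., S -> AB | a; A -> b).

S -> BC | PE; A -> f; B -> b; C -> h; D -> AB; E -> AP; P -> b | WD; W -> f | WS

No ε-productions.
No unit productions to eliminate.
TERM: introduce B -> b, A -> f, C -> h and substitute in every rule of length ≥2.
BIN: P -> WAB becomes P -> WD, D -> AB; S -> PAP becomes S -> PE, E -> AP.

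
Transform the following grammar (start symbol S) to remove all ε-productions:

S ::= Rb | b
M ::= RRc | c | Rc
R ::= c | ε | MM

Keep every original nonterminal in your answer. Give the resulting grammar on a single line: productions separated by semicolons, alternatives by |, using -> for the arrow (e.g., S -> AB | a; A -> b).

S -> b | Rb; M -> c | Rc | RRc; R -> c | MM

Nullable set: {R}.
S -> Rb: R nullable, giving Rb | b.
M -> RRc: R, R nullable, giving RRc | Rc | c.
M -> Rc: R nullable, giving Rc | c.
Drop R -> ε.
Unchanged (no nullable symbols): S -> b; M -> c; R -> MM; R -> c.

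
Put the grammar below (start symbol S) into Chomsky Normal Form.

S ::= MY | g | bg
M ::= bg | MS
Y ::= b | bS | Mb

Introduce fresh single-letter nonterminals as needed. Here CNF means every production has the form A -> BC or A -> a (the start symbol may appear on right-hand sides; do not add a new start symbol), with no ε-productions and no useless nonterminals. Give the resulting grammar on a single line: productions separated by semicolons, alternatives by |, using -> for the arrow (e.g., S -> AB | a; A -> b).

No ε-productions.
No unit productions to eliminate.
TERM: introduce A -> b, B -> g and substitute in every rule of length ≥2.

S -> g | AB | MY; A -> b; B -> g; M -> AB | MS; Y -> b | AS | MA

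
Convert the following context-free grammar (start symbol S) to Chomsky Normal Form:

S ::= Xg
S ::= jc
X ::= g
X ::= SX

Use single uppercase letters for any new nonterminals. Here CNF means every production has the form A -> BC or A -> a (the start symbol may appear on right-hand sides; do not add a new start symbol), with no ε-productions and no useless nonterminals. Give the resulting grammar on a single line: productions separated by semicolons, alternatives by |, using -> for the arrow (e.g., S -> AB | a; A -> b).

No ε-productions.
No unit productions to eliminate.
TERM: introduce C -> c, A -> g, B -> j and substitute in every rule of length ≥2.

S -> BC | XA; A -> g; B -> j; C -> c; X -> g | SX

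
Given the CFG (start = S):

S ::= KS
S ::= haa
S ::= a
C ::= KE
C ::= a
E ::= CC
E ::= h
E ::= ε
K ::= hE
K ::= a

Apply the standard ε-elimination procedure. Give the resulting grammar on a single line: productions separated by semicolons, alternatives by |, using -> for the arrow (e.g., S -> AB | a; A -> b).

S -> a | KS | haa; C -> K | a | KE; E -> h | CC; K -> a | h | hE

Nullable set: {E}.
C -> KE: E nullable, giving K | KE.
Drop E -> ε.
K -> hE: E nullable, giving h | hE.
Unchanged (no nullable symbols): S -> KS; S -> a; S -> haa; C -> a; E -> CC; E -> h; K -> a.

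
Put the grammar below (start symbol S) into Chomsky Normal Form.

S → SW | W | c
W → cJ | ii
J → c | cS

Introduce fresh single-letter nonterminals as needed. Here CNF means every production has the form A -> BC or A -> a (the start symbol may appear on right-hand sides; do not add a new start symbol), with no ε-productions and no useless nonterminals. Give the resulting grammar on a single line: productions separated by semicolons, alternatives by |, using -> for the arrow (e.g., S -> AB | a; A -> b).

S -> c | AJ | BB | SW; A -> c; B -> i; J -> c | AS; W -> AJ | BB

No ε-productions.
After unit-elimination: S -> c | SW | cJ | ii; J -> c | cS; W -> cJ | ii.
TERM: introduce A -> c, B -> i and substitute in every rule of length ≥2.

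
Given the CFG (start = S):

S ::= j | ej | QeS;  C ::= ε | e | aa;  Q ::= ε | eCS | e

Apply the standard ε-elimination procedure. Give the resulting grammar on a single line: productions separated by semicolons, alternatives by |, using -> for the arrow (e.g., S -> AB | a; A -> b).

Nullable set: {C, Q}.
S -> QeS: Q nullable, giving QeS | eS.
Drop C -> ε.
Drop Q -> ε.
Q -> eCS: C nullable, giving eCS | eS.
Unchanged (no nullable symbols): S -> ej; S -> j; C -> aa; C -> e; Q -> e.

S -> j | eS | ej | QeS; C -> e | aa; Q -> e | eS | eCS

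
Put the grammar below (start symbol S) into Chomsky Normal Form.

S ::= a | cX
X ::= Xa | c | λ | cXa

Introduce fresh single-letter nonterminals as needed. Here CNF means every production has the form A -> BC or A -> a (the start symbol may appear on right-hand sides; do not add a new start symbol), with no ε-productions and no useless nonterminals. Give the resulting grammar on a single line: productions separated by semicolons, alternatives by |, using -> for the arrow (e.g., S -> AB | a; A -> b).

Nullable: {X}; after ε-elimination: S -> a | c | cX; X -> a | c | Xa | ca | cXa.
No unit productions to eliminate.
TERM: introduce B -> a, A -> c and substitute in every rule of length ≥2.
BIN: X -> AXB becomes X -> AC, C -> XB.

S -> a | c | AX; A -> c; B -> a; C -> XB; X -> a | c | AB | AC | XB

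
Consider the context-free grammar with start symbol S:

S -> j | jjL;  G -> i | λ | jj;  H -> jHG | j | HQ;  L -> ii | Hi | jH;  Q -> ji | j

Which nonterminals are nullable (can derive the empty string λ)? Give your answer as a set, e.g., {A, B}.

Directly nullable (have an ε-rule): {G}.
Not nullable: H, L, Q, S — each has a terminal in every rule's right-hand side or depends on a non-nullable symbol.

{G}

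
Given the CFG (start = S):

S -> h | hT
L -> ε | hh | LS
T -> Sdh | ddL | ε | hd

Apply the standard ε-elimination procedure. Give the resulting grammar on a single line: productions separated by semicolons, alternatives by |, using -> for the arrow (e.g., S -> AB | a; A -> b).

Nullable set: {L, T}.
S -> hT: T nullable, giving h | hT.
Drop L -> ε.
L -> LS: L nullable, giving LS | S.
Drop T -> ε.
T -> ddL: L nullable, giving dd | ddL.
Unchanged (no nullable symbols): S -> h; L -> hh; T -> Sdh; T -> hd.

S -> h | hT; L -> S | LS | hh; T -> dd | hd | Sdh | ddL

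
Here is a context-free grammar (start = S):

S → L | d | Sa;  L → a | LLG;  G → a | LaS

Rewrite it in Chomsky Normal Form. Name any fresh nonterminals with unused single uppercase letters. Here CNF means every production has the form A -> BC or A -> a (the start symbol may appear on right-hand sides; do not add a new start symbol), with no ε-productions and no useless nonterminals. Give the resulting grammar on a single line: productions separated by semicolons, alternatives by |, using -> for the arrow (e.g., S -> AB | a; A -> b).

No ε-productions.
After unit-elimination: S -> a | d | Sa | LLG; G -> a | LaS; L -> a | LLG.
TERM: introduce A -> a and substitute in every rule of length ≥2.
BIN: G -> LAS becomes G -> LB, B -> AS; L -> LLG becomes L -> LC, C -> LG; S -> LLG becomes S -> LD, D -> LG.

S -> a | d | LD | SA; A -> a; B -> AS; C -> LG; D -> LG; G -> a | LB; L -> a | LC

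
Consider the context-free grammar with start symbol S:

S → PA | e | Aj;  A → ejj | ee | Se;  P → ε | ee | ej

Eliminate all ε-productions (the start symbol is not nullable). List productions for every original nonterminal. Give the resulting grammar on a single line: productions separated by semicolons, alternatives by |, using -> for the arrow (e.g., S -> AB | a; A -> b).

Nullable set: {P}.
S -> PA: P nullable, giving A | PA.
Drop P -> ε.
Unchanged (no nullable symbols): S -> Aj; S -> e; A -> Se; A -> ee; A -> ejj; P -> ee; P -> ej.

S -> A | e | Aj | PA; A -> Se | ee | ejj; P -> ee | ej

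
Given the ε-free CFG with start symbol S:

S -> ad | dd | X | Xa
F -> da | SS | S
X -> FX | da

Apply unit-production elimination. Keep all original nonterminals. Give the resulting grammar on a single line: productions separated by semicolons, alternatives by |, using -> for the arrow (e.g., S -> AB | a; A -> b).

S -> FX | Xa | ad | da | dd; F -> FX | SS | Xa | ad | da | dd; X -> FX | da

Unit productions: F->S, S->X.
Unit pairs (A ⇒* B via units): (F,S), (F,X), (S,X).
S: inherits non-unit rules of {S, X} → FX | Xa | ad | da | dd.
F: inherits non-unit rules of {F, S, X} → FX | SS | Xa | ad | da | dd.
X: inherits non-unit rules of {X} → FX | da.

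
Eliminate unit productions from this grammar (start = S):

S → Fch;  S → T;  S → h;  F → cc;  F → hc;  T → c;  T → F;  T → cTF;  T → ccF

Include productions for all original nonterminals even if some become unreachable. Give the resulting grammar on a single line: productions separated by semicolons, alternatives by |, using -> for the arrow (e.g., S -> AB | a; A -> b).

S -> c | h | cc | hc | Fch | cTF | ccF; F -> cc | hc; T -> c | cc | hc | cTF | ccF

Unit productions: S->T, T->F.
Unit pairs (A ⇒* B via units): (S,F), (S,T), (T,F).
S: inherits non-unit rules of {F, S, T} → Fch | c | cTF | cc | ccF | h | hc.
F: inherits non-unit rules of {F} → cc | hc.
T: inherits non-unit rules of {F, T} → c | cTF | cc | ccF | hc.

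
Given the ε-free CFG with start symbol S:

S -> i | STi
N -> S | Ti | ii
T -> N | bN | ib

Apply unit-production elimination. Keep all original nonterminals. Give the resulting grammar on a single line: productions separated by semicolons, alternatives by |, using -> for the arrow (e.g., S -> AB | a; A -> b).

S -> i | STi; N -> i | Ti | ii | STi; T -> i | Ti | bN | ib | ii | STi

Unit productions: N->S, T->N.
Unit pairs (A ⇒* B via units): (N,S), (T,N), (T,S).
S: inherits non-unit rules of {S} → STi | i.
N: inherits non-unit rules of {N, S} → STi | Ti | i | ii.
T: inherits non-unit rules of {N, S, T} → STi | Ti | bN | i | ib | ii.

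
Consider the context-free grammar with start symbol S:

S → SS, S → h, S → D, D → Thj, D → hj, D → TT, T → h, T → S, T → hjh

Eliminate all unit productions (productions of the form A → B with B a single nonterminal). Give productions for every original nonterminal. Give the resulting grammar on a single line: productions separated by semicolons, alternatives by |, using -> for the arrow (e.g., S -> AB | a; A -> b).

Unit productions: S->D, T->S.
Unit pairs (A ⇒* B via units): (S,D), (T,D), (T,S).
S: inherits non-unit rules of {D, S} → SS | TT | Thj | h | hj.
D: inherits non-unit rules of {D} → TT | Thj | hj.
T: inherits non-unit rules of {D, S, T} → SS | TT | Thj | h | hj | hjh.

S -> h | SS | TT | hj | Thj; D -> TT | hj | Thj; T -> h | SS | TT | hj | Thj | hjh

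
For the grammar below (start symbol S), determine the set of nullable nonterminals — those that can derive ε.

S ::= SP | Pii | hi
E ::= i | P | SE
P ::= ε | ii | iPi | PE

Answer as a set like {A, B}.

{E, P}

Directly nullable (have an ε-rule): {P}.
E is nullable via E -> P (every symbol on the right is already known nullable).
Not nullable: S — each has a terminal in every rule's right-hand side or depends on a non-nullable symbol.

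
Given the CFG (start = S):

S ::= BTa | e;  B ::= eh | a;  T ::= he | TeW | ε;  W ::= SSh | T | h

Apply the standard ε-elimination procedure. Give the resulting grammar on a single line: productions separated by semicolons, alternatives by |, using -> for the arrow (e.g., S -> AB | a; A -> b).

Nullable set: {T, W}.
S -> BTa: T nullable, giving BTa | Ba.
Drop T -> ε.
T -> TeW: T, W nullable, giving Te | TeW | e | eW.
W -> T: T nullable, giving T.
Unchanged (no nullable symbols): S -> e; B -> a; B -> eh; T -> he; W -> SSh; W -> h.

S -> e | Ba | BTa; B -> a | eh; T -> e | Te | eW | he | TeW; W -> T | h | SSh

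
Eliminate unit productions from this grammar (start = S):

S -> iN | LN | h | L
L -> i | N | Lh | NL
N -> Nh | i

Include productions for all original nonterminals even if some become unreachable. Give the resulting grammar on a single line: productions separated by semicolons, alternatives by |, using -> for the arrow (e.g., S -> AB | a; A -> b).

Unit productions: L->N, S->L.
Unit pairs (A ⇒* B via units): (L,N), (S,L), (S,N).
S: inherits non-unit rules of {L, N, S} → LN | Lh | NL | Nh | h | i | iN.
L: inherits non-unit rules of {L, N} → Lh | NL | Nh | i.
N: inherits non-unit rules of {N} → Nh | i.

S -> h | i | LN | Lh | NL | Nh | iN; L -> i | Lh | NL | Nh; N -> i | Nh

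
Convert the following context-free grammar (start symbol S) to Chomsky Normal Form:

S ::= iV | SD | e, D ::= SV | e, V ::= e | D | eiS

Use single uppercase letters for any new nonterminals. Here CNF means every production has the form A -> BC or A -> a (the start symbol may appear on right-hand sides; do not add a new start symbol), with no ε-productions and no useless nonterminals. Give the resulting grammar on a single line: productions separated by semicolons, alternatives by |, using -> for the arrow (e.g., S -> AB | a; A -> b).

S -> e | AV | SD; A -> i; B -> e; C -> AS; D -> e | SV; V -> e | BC | SV

No ε-productions.
After unit-elimination: S -> e | SD | iV; D -> e | SV; V -> e | SV | eiS.
TERM: introduce B -> e, A -> i and substitute in every rule of length ≥2.
BIN: V -> BAS becomes V -> BC, C -> AS.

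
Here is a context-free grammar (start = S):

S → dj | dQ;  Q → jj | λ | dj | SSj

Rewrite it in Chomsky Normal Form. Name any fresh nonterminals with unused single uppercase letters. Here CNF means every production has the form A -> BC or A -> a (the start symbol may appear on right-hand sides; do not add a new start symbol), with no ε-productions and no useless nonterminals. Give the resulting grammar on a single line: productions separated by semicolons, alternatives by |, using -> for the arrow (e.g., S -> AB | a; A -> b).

S -> d | BA | BQ; A -> j; B -> d; C -> SA; Q -> AA | BA | SC

Nullable: {Q}; after ε-elimination: S -> d | dQ | dj; Q -> dj | jj | SSj.
No unit productions to eliminate.
TERM: introduce B -> d, A -> j and substitute in every rule of length ≥2.
BIN: Q -> SSA becomes Q -> SC, C -> SA.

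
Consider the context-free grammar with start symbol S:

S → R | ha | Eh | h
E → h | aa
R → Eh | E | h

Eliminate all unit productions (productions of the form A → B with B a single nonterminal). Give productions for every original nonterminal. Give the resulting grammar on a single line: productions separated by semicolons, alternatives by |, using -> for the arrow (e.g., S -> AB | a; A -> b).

Unit productions: R->E, S->R.
Unit pairs (A ⇒* B via units): (R,E), (S,E), (S,R).
S: inherits non-unit rules of {E, R, S} → Eh | aa | h | ha.
E: inherits non-unit rules of {E} → aa | h.
R: inherits non-unit rules of {E, R} → Eh | aa | h.

S -> h | Eh | aa | ha; E -> h | aa; R -> h | Eh | aa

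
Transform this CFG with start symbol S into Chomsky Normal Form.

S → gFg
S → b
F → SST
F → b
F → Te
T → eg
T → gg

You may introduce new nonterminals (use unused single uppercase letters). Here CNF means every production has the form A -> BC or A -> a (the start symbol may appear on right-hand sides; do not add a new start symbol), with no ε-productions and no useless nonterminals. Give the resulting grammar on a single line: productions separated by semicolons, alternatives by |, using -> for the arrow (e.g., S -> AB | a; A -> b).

S -> b | BD; A -> e; B -> g; C -> ST; D -> FB; F -> b | SC | TA; T -> AB | BB

No ε-productions.
No unit productions to eliminate.
TERM: introduce A -> e, B -> g and substitute in every rule of length ≥2.
BIN: F -> SST becomes F -> SC, C -> ST; S -> BFB becomes S -> BD, D -> FB.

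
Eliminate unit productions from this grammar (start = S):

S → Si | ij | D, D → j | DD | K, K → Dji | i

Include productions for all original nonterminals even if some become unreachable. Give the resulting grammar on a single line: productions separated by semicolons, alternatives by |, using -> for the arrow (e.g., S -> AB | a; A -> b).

S -> i | j | DD | Si | ij | Dji; D -> i | j | DD | Dji; K -> i | Dji

Unit productions: D->K, S->D.
Unit pairs (A ⇒* B via units): (D,K), (S,D), (S,K).
S: inherits non-unit rules of {D, K, S} → DD | Dji | Si | i | ij | j.
D: inherits non-unit rules of {D, K} → DD | Dji | i | j.
K: inherits non-unit rules of {K} → Dji | i.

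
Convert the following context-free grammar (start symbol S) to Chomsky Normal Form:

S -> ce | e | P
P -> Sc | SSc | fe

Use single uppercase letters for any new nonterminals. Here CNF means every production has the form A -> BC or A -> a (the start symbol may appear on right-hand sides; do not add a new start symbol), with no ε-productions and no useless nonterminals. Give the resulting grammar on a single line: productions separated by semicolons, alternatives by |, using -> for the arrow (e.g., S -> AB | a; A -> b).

No ε-productions.
After unit-elimination: S -> e | Sc | ce | fe | SSc; P -> Sc | fe | SSc.
TERM: introduce A -> c, C -> e, B -> f and substitute in every rule of length ≥2.
BIN: P -> SSA becomes P -> SD, D -> SA; S -> SSA becomes S -> SE, E -> SA.
Drop unreachable/unproductive: P.

S -> e | AC | BC | SA | SE; A -> c; B -> f; C -> e; E -> SA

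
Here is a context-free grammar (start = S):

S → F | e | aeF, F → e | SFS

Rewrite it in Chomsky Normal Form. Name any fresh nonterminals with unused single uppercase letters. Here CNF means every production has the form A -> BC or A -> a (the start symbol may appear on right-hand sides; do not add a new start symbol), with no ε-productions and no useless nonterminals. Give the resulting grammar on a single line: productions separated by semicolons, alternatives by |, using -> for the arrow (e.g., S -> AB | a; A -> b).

S -> e | AD | SE; A -> a; B -> e; C -> FS; D -> BF; E -> FS; F -> e | SC

No ε-productions.
After unit-elimination: S -> e | SFS | aeF; F -> e | SFS.
TERM: introduce A -> a, B -> e and substitute in every rule of length ≥2.
BIN: F -> SFS becomes F -> SC, C -> FS; S -> ABF becomes S -> AD, D -> BF; S -> SFS becomes S -> SE, E -> FS.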